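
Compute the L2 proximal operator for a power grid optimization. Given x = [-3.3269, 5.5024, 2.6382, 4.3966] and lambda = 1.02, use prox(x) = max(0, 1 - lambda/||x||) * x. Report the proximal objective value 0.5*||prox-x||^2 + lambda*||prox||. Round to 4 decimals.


Step 1: Compute ||x||.
||x|| = 8.224
Step 2: Compute scaling factor.
scale = max(0, 1 - 1.02/8.224) = 0.876
Step 3: prox(x) = [-2.9143, 4.82, 2.311, 3.8513]
||prox(x)|| = 7.204
Step 4: Proximal objective.
0.5*||prox-x||^2 = 0.5202
lambda*||prox|| = 7.3481
Total = 7.8683


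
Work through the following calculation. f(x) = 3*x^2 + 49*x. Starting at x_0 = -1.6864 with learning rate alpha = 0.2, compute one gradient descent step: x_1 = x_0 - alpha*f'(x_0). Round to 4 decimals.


We compute the gradient at x_0 and apply the update.
f'(x) = 6*x + 49
f'(-1.6864) = 6*-1.6864 + 49 = 38.8816
x_1 = -1.6864 - 0.2*38.8816 = -9.4627


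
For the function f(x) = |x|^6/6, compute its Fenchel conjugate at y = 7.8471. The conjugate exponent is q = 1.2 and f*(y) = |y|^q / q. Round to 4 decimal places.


The conjugate exponent q satisfies 1/p + 1/q = 1.
p = 6, so q = 6/(6 - 1) = 1.2
|y|^q = 7.8471^1.2 = 11.8482
f*(7.8471) = 11.8482 / 1.2 = 9.8735


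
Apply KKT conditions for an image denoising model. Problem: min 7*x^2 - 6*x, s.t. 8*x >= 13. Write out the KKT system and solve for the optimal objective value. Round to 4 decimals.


Step 1: Try lambda = 0 (constraint inactive).
x_unc = 6/(2*7) = 0.4286
Check: 8*0.4286 = 3.4288 < 13 -- violated!
Step 2: Constraint must be active: 8*x = 13
x* = 13/8 = 1.625
lambda = (2*7*1.625 - 6)/8 = 2.0938
Step 3: Compute optimal value.
f(x*) = 7*1.625^2 - 6*1.625 = 8.7344


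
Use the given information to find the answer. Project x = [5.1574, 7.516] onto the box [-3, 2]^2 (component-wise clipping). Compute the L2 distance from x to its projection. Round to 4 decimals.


Project each component onto [-3, 2].
clip(5.1574) = 2.0, clip(7.516) = 2.0
Projection = [2.0, 2.0]
Squared diffs: [9.9692, 30.4263]
Distance = sqrt(40.3955) = 6.3557


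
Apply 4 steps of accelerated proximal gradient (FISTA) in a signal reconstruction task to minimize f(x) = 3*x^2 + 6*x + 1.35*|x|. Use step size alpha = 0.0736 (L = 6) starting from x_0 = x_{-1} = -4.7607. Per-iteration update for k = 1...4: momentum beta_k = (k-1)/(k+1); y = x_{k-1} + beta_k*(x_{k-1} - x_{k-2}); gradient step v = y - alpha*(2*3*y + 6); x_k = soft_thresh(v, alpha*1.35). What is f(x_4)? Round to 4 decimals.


FISTA on f(x) = 3*x^2 + 6*x + 1.35*|x|
L = 6, alpha = 0.0736
Iteration 1: beta = 0.0, y = -4.7607 + 0.0*(-4.7607 + 4.7607) = -4.7607
  grad(y) = -22.5642, v = y - alpha*grad = -3.1
  prox(v) = soft_thresh(-3.1, 0.0994) = -3.0006
Iteration 2: beta = 0.3333, y = -3.0006 + 0.3333*(-3.0006 + 4.7607) = -2.4139
  grad(y) = -8.4835, v = y - alpha*grad = -1.7895
  prox(v) = soft_thresh(-1.7895, 0.0994) = -1.6902
Iteration 3: beta = 0.5, y = -1.6902 + 0.5*(-1.6902 + 3.0006) = -1.035
  grad(y) = -0.2097, v = y - alpha*grad = -1.0195
  prox(v) = soft_thresh(-1.0195, 0.0994) = -0.9202
Iteration 4: beta = 0.6, y = -0.9202 + 0.6*(-0.9202 + 1.6902) = -0.4581
  grad(y) = 3.2511, v = y - alpha*grad = -0.6974
  prox(v) = soft_thresh(-0.6974, 0.0994) = -0.5981
f(x_4) = 3*(-0.5981)^2 + 6*(-0.5981) + 1.35*|-0.5981| = -1.708


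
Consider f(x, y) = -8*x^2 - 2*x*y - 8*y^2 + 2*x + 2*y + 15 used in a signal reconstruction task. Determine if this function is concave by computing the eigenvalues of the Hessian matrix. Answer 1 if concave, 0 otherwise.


The Hessian of f(x,y) = -8*x^2 - 2*x*y - 8*y^2 + 2*x + 2*y + 15 is:
H = [[-16, -2], [-2, -16]]
Trace = -16 - 16 = -32
Determinant = -16*-16 - (-2)^2 = 252
Discriminant = (-32)^2 - 4*252 = 16.0
Eigenvalues: lambda_1 = -18.0, lambda_2 = -14.0
The function is concave.

1


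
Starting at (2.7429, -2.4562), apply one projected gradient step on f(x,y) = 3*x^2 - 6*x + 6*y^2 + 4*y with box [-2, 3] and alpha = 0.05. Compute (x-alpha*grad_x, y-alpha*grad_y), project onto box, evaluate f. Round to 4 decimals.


Step 1: Compute gradient at (2.7429, -2.4562).
grad_x = 2*3*2.7429 - 6 = 10.4574
grad_y = 2*6*-2.4562 + 4 = -25.4744
Step 2: Gradient step.
x_raw = 2.7429 - 0.05*10.4574 = 2.22
y_raw = -2.4562 - 0.05*-25.4744 = -1.1825
Step 3: Project onto [-2, 3].
x_proj = clip(2.22) = 2.22
y_proj = clip(-1.1825) = -1.1825
Step 4: Evaluate f.
f(2.22, -1.1825) = 5.1251


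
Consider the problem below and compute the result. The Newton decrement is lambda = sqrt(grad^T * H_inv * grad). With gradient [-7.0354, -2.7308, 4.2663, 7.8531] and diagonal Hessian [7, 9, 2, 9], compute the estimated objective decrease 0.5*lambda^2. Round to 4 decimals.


Step 1: H is diagonal, so H^(-1) * g = [-1.0051, -0.3034, 2.1332, 0.8726].
Step 2: g^T H^(-1) g = sum_i g_i^2 / H_ii
  = (-7.0354)^2/7 + (-2.7308)^2/9 + (4.2663)^2/2 + (7.8531)^2/9
  = 7.071 + 0.8286 + 9.1007 + 6.8524 = 23.8526
Step 3: Objective decrease = 0.5 * g^T H^(-1) g = 11.9263


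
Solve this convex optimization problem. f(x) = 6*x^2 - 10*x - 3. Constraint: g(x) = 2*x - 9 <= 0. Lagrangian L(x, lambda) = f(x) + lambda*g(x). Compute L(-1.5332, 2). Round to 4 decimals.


Step 1: Evaluate f(x).
f(-1.5332) = 6*(-1.5332)^2 - 10*(-1.5332) - 3 = 26.4362
Step 2: Evaluate g(x).
g(-1.5332) = 2*-1.5332 - 9 = -12.0664
Step 3: Compute Lagrangian.
L = 26.4362 + 2*-12.0664 = 2.3034


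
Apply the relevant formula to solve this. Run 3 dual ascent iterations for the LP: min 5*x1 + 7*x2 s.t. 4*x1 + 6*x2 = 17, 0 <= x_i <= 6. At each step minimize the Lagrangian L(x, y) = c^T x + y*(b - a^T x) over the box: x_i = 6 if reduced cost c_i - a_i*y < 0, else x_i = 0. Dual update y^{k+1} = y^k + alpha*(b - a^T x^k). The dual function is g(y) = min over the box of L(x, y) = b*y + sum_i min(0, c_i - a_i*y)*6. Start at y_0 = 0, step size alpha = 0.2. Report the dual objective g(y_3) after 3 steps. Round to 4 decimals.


Dual ascent for LP: min 5*x1 + 7*x2, 4*x1 + 6*x2 = 17, 0 <= x_i <= 6
Step 1: y^k = 0.0, reduced costs: (5.0, 7.0)
  x^k = (0.0, 0.0), subgradient = b - a^T x = 17.0
  y^{k+1} = 0.0 + 0.2*17.0 = 3.4
Step 2: y^k = 3.4, reduced costs: (-8.6, -13.4)
  x^k = (6.0, 6.0), subgradient = b - a^T x = -43.0
  y^{k+1} = 3.4 + 0.2*-43.0 = -5.2
Step 3: y^k = -5.2, reduced costs: (25.8, 38.2)
  x^k = (0.0, 0.0), subgradient = b - a^T x = 17.0
  y^{k+1} = -5.2 + 0.2*17.0 = -1.8
Dual objective at y_3 = -1.8: reduced costs (12.2, 17.8), box minimizer x = (0.0, 0.0)
g(y_3) = b*y + (c1 - a1*y)*x1 + (c2 - a2*y)*x2 = 17*(-1.8) + 12.2*0.0 + 17.8*0.0 = -30.6 + 0.0 + 0.0 = -30.6


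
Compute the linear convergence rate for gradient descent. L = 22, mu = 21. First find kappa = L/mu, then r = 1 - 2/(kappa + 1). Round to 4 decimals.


Step 1: Compute the condition number.
kappa = L/mu = 22/21 = 1.0476
Step 2: Compute the convergence rate.
r = 1 - 2/(kappa + 1) = 1 - 2*mu/(L + mu) = (L - mu)/(L + mu) = 1/43 = 0.0233


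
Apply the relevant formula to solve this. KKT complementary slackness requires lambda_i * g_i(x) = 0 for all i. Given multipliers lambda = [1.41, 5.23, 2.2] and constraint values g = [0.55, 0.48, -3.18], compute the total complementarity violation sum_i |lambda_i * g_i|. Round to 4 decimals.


KKT complementary slackness check:
lambda_1 * g_1 = 1.41 * 0.55 = 0.7755
lambda_2 * g_2 = 5.23 * 0.48 = 2.5104
lambda_3 * g_3 = 2.2 * -3.18 = -6.996
Total violation = 0.7755 + 2.5104 + 6.996 = 10.2819


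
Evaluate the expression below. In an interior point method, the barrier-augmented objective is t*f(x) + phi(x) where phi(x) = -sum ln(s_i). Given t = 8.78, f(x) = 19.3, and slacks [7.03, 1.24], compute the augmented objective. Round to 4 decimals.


Step 1: Compute log-barrier.
ln values: [1.9502, 0.2151]
phi = -(1.9502 + 0.2151) = -2.1653
Step 2: Compute augmented objective.
t*f(x) = 8.78*19.3 = 169.454
Total = 169.454 - 2.1653 = 167.2887


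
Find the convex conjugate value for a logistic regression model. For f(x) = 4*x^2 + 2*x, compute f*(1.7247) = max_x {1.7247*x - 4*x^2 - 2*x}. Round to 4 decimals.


f*(y) = sup_x {y*x - a*x^2 - b*x} = sup_x {(y-b)*x - a*x^2}
FOC: (y - b) - 2a*x = 0 => x* = (y - b)/(2a)
x* = (1.7247 - 2)/(2*4) = -0.0344
f*(1.7247) = (y-b)^2/(4a) = (1.7247 - 2)^2/(4*4)
= 0.0758/16 = 0.0047


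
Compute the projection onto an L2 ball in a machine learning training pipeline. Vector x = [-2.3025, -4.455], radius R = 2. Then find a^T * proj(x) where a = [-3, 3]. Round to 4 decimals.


Step 1: Compute ||x|| (intermediates to 6 decimals).
||x|| = sqrt((-2.3025)^2 + (-4.455)^2) = 5.014831
Step 2: Project.
Since ||x|| > R, scale = R/||x|| = 2/5.014831 = 0.398817, proj(x) = scale * x
proj(x) = [-0.918276, -1.77673]
Step 3: Dot product.
a^T * proj(x) = -3*(-0.918276) + 3*(-1.77673) = -2.5754


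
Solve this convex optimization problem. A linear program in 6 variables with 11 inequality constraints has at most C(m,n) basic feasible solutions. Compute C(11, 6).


Each vertex corresponds to some choice of n active constraints out of m, so the number of vertices is at most C(m, n) = m! / (n!(m-n)!).
m = 11, n = 6
Numerator: 11 * 10 * 9 * 8 * 7 * 6
Denominator: 6! = 720
C(11, 6) = 462


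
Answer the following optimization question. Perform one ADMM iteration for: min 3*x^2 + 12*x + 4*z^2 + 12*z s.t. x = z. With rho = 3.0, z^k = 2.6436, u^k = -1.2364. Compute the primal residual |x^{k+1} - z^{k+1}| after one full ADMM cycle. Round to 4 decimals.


ADMM iteration with rho = 3.0, z^k = 2.6436, u^k = -1.2364
Step 1: x-update.
Minimize 3*x^2 + 12*x + (3.0/2)*(x - 2.6436 - 1.2364)^2
FOC: (2*3 + 3.0)*x = -12 + 3.0*(2.6436 + 1.2364)
x^{k+1} = -0.04
Step 2: z-update.
Minimize 4*z^2 + 12*z + (3.0/2)*(-0.04 - z - 1.2364)^2
FOC: (2*4 + 3.0)*z = -12 + 3.0*(-0.04 - 1.2364)
z^{k+1} = -1.439
Step 3: u-update.
u^{k+1} = -1.2364 - 0.04 + 1.439 = 0.1626
Step 4: Primal residual = |-0.04 + 1.439| = 1.399


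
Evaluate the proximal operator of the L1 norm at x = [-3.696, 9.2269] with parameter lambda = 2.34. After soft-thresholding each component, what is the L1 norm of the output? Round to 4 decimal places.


Soft-thresholding with lambda = 2.34:
prox(-3.696) = sign(-3.696)*max(|-3.696| - 2.34, 0) = -1.356
prox(9.2269) = sign(9.2269)*max(|9.2269| - 2.34, 0) = 6.8869
prox(x) = [-1.356, 6.8869]
||prox(x)||_1 = 1.356 + 6.8869 = 8.2429


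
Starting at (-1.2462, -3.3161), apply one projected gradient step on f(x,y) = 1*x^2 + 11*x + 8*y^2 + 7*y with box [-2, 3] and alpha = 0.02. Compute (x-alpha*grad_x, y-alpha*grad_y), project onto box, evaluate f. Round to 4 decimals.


Step 1: Compute gradient at (-1.2462, -3.3161).
grad_x = 2*1*-1.2462 + 11 = 8.5076
grad_y = 2*8*-3.3161 + 7 = -46.0576
Step 2: Gradient step.
x_raw = -1.2462 - 0.02*8.5076 = -1.4164
y_raw = -3.3161 - 0.02*-46.0576 = -2.3949
Step 3: Project onto [-2, 3].
x_proj = clip(-1.4164) = -1.4164
y_proj = clip(-2.3949) = -2.0
Step 4: Evaluate f.
f(-1.4164, -2.0) = 4.4262


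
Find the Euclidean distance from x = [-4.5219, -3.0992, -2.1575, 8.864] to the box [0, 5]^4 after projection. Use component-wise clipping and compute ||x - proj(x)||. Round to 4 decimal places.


Project each component onto [0, 5].
clip(-4.5219) = 0.0, clip(-3.0992) = 0.0, clip(-2.1575) = 0.0, clip(8.864) = 5.0
Projection = [0.0, 0.0, 0.0, 5.0]
Squared diffs: [20.4476, 9.605, 4.6548, 14.9305]
Distance = sqrt(49.6379) = 7.0454


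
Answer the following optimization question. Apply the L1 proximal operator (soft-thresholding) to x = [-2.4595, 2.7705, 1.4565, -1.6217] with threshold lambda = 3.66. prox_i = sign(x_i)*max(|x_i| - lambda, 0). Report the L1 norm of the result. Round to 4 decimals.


Soft-thresholding with lambda = 3.66:
prox(-2.4595) = sign(-2.4595)*max(|-2.4595| - 3.66, 0) = 0.0
prox(2.7705) = sign(2.7705)*max(|2.7705| - 3.66, 0) = 0.0
prox(1.4565) = sign(1.4565)*max(|1.4565| - 3.66, 0) = 0.0
prox(-1.6217) = sign(-1.6217)*max(|-1.6217| - 3.66, 0) = 0.0
prox(x) = [0.0, 0.0, 0.0, 0.0]
||prox(x)||_1 = 0.0 + 0.0 + 0.0 + 0.0 = 0.0


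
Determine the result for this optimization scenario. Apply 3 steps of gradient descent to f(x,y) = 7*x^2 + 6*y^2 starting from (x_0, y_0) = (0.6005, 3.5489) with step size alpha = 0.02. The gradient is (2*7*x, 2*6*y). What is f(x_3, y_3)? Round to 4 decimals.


Gradient descent on f(x,y) = 7*x^2 + 6*y^2.
Starting point: (0.6005, 3.5489), alpha = 0.02
Step 1: grad_x = 2*7*0.6005 = 8.407, grad_y = 2*6*3.5489 = 42.5868
  x_1 = 0.6005 - 0.02*8.407 = 0.4324
  y_1 = 3.5489 - 0.02*42.5868 = 2.6972
Step 2: grad_x = 2*7*0.4324 = 6.053, grad_y = 2*6*2.6972 = 32.366
  x_2 = 0.4324 - 0.02*6.053 = 0.3113
  y_2 = 2.6972 - 0.02*32.366 = 2.0498
Step 3: grad_x = 2*7*0.3113 = 4.3582, grad_y = 2*6*2.0498 = 24.5981
  x_3 = 0.3113 - 0.02*4.3582 = 0.2241
  y_3 = 2.0498 - 0.02*24.5981 = 1.5579
f(0.2241, 1.5579) = 7*0.2241^2 + 6*1.5579^2 = 14.9136


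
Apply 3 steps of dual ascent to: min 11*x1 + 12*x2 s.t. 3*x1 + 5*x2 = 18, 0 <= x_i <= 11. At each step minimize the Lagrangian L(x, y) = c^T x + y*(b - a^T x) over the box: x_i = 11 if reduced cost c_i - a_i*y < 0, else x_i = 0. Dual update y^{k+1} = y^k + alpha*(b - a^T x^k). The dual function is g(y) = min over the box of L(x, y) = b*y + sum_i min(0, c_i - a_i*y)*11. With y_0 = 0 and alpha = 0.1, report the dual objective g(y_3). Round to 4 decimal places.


Dual ascent for LP: min 11*x1 + 12*x2, 3*x1 + 5*x2 = 18, 0 <= x_i <= 11
Step 1: y^k = 0.0, reduced costs: (11.0, 12.0)
  x^k = (0.0, 0.0), subgradient = b - a^T x = 18.0
  y^{k+1} = 0.0 + 0.1*18.0 = 1.8
Step 2: y^k = 1.8, reduced costs: (5.6, 3.0)
  x^k = (0.0, 0.0), subgradient = b - a^T x = 18.0
  y^{k+1} = 1.8 + 0.1*18.0 = 3.6
Step 3: y^k = 3.6, reduced costs: (0.2, -6.0)
  x^k = (0.0, 11.0), subgradient = b - a^T x = -37.0
  y^{k+1} = 3.6 + 0.1*-37.0 = -0.1
Dual objective at y_3 = -0.1: reduced costs (11.3, 12.5), box minimizer x = (0.0, 0.0)
g(y_3) = b*y + (c1 - a1*y)*x1 + (c2 - a2*y)*x2 = 18*(-0.1) + 11.3*0.0 + 12.5*0.0 = -1.8 + 0.0 + 0.0 = -1.8


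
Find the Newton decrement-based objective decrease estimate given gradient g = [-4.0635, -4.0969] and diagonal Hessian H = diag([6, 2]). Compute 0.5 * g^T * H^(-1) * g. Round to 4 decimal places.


Step 1: H is diagonal, so H^(-1) * g = [-0.6773, -2.0485].
Step 2: g^T H^(-1) g = sum_i g_i^2 / H_ii
  = (-4.0635)^2/6 + (-4.0969)^2/2
  = 2.752 + 8.3923 = 11.1443
Step 3: Objective decrease = 0.5 * g^T H^(-1) g = 5.5722


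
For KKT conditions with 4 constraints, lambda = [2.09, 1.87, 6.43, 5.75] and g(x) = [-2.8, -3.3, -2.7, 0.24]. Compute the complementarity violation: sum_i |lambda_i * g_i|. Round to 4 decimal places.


KKT complementary slackness check:
lambda_1 * g_1 = 2.09 * -2.8 = -5.852
lambda_2 * g_2 = 1.87 * -3.3 = -6.171
lambda_3 * g_3 = 6.43 * -2.7 = -17.361
lambda_4 * g_4 = 5.75 * 0.24 = 1.38
Total violation = 5.852 + 6.171 + 17.361 + 1.38 = 30.764


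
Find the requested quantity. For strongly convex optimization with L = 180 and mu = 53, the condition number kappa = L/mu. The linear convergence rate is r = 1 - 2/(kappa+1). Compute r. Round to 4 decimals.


Step 1: Compute the condition number.
kappa = L/mu = 180/53 = 3.3962
Step 2: Compute the convergence rate.
r = 1 - 2/(kappa + 1) = 1 - 2*mu/(L + mu) = (L - mu)/(L + mu) = 127/233 = 0.5451


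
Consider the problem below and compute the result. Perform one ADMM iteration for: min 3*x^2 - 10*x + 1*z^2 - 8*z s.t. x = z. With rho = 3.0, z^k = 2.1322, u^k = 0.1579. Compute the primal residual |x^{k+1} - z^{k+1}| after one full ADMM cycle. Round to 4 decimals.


ADMM iteration with rho = 3.0, z^k = 2.1322, u^k = 0.1579
Step 1: x-update.
Minimize 3*x^2 - 10*x + (3.0/2)*(x - 2.1322 + 0.1579)^2
FOC: (2*3 + 3.0)*x = 10 + 3.0*(2.1322 - 0.1579)
x^{k+1} = 1.7692
Step 2: z-update.
Minimize 1*z^2 - 8*z + (3.0/2)*(1.7692 - z + 0.1579)^2
FOC: (2*1 + 3.0)*z = 8 + 3.0*(1.7692 + 0.1579)
z^{k+1} = 2.7563
Step 3: u-update.
u^{k+1} = 0.1579 + 1.7692 - 2.7563 = -0.8292
Step 4: Primal residual = |1.7692 - 2.7563| = 0.9871


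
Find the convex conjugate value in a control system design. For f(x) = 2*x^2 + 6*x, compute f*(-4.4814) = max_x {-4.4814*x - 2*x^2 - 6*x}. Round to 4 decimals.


f*(y) = sup_x {y*x - a*x^2 - b*x} = sup_x {(y-b)*x - a*x^2}
FOC: (y - b) - 2a*x = 0 => x* = (y - b)/(2a)
x* = (-4.4814 - 6)/(2*2) = -2.6204
f*(-4.4814) = (y-b)^2/(4a) = (-4.4814 - 6)^2/(4*2)
= 109.8597/8 = 13.7325


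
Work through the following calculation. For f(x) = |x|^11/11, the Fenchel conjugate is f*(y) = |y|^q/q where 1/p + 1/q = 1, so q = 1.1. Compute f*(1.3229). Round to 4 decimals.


The conjugate exponent q satisfies 1/p + 1/q = 1.
p = 11, so q = 11/(11 - 1) = 1.1
|y|^q = 1.3229^1.1 = 1.3604
f*(1.3229) = 1.3604 / 1.1 = 1.2368


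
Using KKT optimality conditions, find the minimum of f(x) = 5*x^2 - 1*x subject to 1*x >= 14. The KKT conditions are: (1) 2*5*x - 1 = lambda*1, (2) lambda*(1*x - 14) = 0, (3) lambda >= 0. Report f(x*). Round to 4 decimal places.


Step 1: Try lambda = 0 (constraint inactive).
x_unc = 1/(2*5) = 0.1
Check: 1*0.1 = 0.1 < 14 -- violated!
Step 2: Constraint must be active: 1*x = 14
x* = 14/1 = 14.0
lambda = (2*5*14.0 - 1)/1 = 139.0
Step 3: Compute optimal value.
f(x*) = 5*14.0^2 - 1*14.0 = 966.0


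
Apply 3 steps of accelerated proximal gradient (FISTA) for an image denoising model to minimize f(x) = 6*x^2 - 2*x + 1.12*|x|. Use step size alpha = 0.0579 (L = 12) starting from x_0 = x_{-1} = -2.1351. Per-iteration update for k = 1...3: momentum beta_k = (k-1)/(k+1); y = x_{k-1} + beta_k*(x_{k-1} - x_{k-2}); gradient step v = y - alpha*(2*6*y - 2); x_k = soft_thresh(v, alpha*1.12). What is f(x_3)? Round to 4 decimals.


FISTA on f(x) = 6*x^2 - 2*x + 1.12*|x|
L = 12, alpha = 0.0579
Iteration 1: beta = 0.0, y = -2.1351 + 0.0*(-2.1351 + 2.1351) = -2.1351
  grad(y) = -27.6212, v = y - alpha*grad = -0.5358
  prox(v) = soft_thresh(-0.5358, 0.0648) = -0.471
Iteration 2: beta = 0.3333, y = -0.471 + 0.3333*(-0.471 + 2.1351) = 0.0837
  grad(y) = -0.9954, v = y - alpha*grad = 0.1414
  prox(v) = soft_thresh(0.1414, 0.0648) = 0.0765
Iteration 3: beta = 0.5, y = 0.0765 + 0.5*(0.0765 + 0.471) = 0.3502
  grad(y) = 2.203, v = y - alpha*grad = 0.2227
  prox(v) = soft_thresh(0.2227, 0.0648) = 0.1578
f(x_3) = 6*0.1578^2 - 2*0.1578 + 1.12*|0.1578| = 0.0106


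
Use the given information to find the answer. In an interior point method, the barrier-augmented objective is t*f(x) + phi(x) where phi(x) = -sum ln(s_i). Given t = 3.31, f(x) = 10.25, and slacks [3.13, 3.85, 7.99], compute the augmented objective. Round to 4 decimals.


Step 1: Compute log-barrier.
ln values: [1.141, 1.3481, 2.0782]
phi = -(1.141 + 1.3481 + 2.0782) = -4.5673
Step 2: Compute augmented objective.
t*f(x) = 3.31*10.25 = 33.9275
Total = 33.9275 - 4.5673 = 29.3602


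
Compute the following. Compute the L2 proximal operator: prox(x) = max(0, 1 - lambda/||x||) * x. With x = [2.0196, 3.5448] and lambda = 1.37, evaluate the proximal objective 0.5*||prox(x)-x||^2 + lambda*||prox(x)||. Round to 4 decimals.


Step 1: Compute ||x||.
||x|| = 4.0798
Step 2: Compute scaling factor.
scale = max(0, 1 - 1.37/4.0798) = 0.6642
Step 3: prox(x) = [1.3414, 2.3544]
||prox(x)|| = 2.7098
Step 4: Proximal objective.
0.5*||prox-x||^2 = 0.9385
lambda*||prox|| = 3.7124
Total = 4.6508


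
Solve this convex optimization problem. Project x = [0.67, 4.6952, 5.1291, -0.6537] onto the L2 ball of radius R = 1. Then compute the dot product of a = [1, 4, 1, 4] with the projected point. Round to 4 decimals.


Step 1: Compute ||x|| (intermediates to 6 decimals).
||x|| = sqrt(0.67^2 + 4.6952^2 + 5.1291^2 + (-0.6537)^2) = 7.016323
Step 2: Project.
Since ||x|| > R, scale = R/||x|| = 1/7.016323 = 0.142525, proj(x) = scale * x
proj(x) = [0.095492, 0.669183, 0.731025, -0.093169]
Step 3: Dot product.
a^T * proj(x) = 1*0.095492 + 4*0.669183 + 1*0.731025 + 4*(-0.093169) = 3.1306


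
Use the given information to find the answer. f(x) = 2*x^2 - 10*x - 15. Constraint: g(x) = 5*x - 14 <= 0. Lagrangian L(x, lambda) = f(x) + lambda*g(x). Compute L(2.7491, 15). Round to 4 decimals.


Step 1: Evaluate f(x).
f(2.7491) = 2*2.7491^2 - 10*2.7491 - 15 = -27.3759
Step 2: Evaluate g(x).
g(2.7491) = 5*2.7491 - 14 = -0.2545
Step 3: Compute Lagrangian.
L = -27.3759 + 15*-0.2545 = -31.1934


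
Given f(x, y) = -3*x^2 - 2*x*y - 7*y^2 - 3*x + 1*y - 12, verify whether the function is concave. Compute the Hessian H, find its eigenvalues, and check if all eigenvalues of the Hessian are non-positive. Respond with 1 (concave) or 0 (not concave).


The Hessian of f(x,y) = -3*x^2 - 2*x*y - 7*y^2 - 3*x + 1*y - 12 is:
H = [[-6, -2], [-2, -14]]
Trace = -6 - 14 = -20
Determinant = -6*-14 - (-2)^2 = 80
Discriminant = (-20)^2 - 4*80 = 80.0
Eigenvalues: lambda_1 = -14.4721, lambda_2 = -5.5279
The function is concave.

1


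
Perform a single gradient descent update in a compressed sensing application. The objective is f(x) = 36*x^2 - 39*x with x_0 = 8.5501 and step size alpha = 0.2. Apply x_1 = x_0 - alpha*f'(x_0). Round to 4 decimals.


We compute the gradient at x_0 and apply the update.
f'(x) = 72*x - 39
f'(8.5501) = 72*8.5501 - 39 = 576.6072
x_1 = 8.5501 - 0.2*576.6072 = -106.7713


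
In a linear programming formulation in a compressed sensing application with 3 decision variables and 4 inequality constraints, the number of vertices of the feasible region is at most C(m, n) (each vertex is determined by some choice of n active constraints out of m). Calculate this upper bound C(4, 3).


Each vertex corresponds to some choice of n active constraints out of m, so the number of vertices is at most C(m, n) = m! / (n!(m-n)!).
m = 4, n = 3
Numerator: 4 * 3 * 2
Denominator: 3! = 6
C(4, 3) = 4


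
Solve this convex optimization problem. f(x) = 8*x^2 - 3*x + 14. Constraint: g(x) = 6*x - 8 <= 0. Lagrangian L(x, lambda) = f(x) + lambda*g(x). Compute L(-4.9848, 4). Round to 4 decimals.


Step 1: Evaluate f(x).
f(-4.9848) = 8*(-4.9848)^2 - 3*(-4.9848) + 14 = 227.7402
Step 2: Evaluate g(x).
g(-4.9848) = 6*-4.9848 - 8 = -37.9088
Step 3: Compute Lagrangian.
L = 227.7402 + 4*-37.9088 = 76.105


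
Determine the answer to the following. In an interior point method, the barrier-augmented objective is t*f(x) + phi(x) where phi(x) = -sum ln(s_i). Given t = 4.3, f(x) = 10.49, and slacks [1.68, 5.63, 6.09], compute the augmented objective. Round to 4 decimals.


Step 1: Compute log-barrier.
ln values: [0.5188, 1.7281, 1.8066]
phi = -(0.5188 + 1.7281 + 1.8066) = -4.0536
Step 2: Compute augmented objective.
t*f(x) = 4.3*10.49 = 45.107
Total = 45.107 - 4.0536 = 41.0534


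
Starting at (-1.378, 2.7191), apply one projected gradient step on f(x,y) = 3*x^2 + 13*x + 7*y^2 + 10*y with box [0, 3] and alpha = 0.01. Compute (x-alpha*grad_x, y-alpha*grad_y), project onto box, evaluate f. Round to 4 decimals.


Step 1: Compute gradient at (-1.378, 2.7191).
grad_x = 2*3*-1.378 + 13 = 4.732
grad_y = 2*7*2.7191 + 10 = 48.0674
Step 2: Gradient step.
x_raw = -1.378 - 0.01*4.732 = -1.4253
y_raw = 2.7191 - 0.01*48.0674 = 2.2384
Step 3: Project onto [0, 3].
x_proj = clip(-1.4253) = 0.0
y_proj = clip(2.2384) = 2.2384
Step 4: Evaluate f.
f(0.0, 2.2384) = 57.4581


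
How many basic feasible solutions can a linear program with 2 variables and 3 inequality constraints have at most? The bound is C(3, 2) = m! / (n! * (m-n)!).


Each vertex corresponds to some choice of n active constraints out of m, so the number of vertices is at most C(m, n) = m! / (n!(m-n)!).
m = 3, n = 2
Numerator: 3 * 2
Denominator: 2! = 2
C(3, 2) = 3


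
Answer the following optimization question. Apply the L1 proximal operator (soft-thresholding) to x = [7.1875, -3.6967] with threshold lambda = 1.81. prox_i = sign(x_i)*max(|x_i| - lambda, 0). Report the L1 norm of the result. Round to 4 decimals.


Soft-thresholding with lambda = 1.81:
prox(7.1875) = sign(7.1875)*max(|7.1875| - 1.81, 0) = 5.3775
prox(-3.6967) = sign(-3.6967)*max(|-3.6967| - 1.81, 0) = -1.8867
prox(x) = [5.3775, -1.8867]
||prox(x)||_1 = 5.3775 + 1.8867 = 7.2642


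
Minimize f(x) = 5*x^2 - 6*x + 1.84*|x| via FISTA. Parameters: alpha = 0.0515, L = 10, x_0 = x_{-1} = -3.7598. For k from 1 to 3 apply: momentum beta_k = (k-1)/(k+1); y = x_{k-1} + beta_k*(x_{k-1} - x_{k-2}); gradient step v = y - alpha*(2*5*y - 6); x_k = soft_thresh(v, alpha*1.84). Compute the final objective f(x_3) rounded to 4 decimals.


FISTA on f(x) = 5*x^2 - 6*x + 1.84*|x|
L = 10, alpha = 0.0515
Iteration 1: beta = 0.0, y = -3.7598 + 0.0*(-3.7598 + 3.7598) = -3.7598
  grad(y) = -43.598, v = y - alpha*grad = -1.5145
  prox(v) = soft_thresh(-1.5145, 0.0948) = -1.4197
Iteration 2: beta = 0.3333, y = -1.4197 + 0.3333*(-1.4197 + 3.7598) = -0.6397
  grad(y) = -12.3972, v = y - alpha*grad = -0.0013
  prox(v) = soft_thresh(-0.0013, 0.0948) = 0.0
Iteration 3: beta = 0.5, y = 0.0 + 0.5*(0.0 + 1.4197) = 0.7099
  grad(y) = 1.0987, v = y - alpha*grad = 0.6533
  prox(v) = soft_thresh(0.6533, 0.0948) = 0.5585
f(x_3) = 5*0.5585^2 - 6*0.5585 + 1.84*|0.5585| = -0.7637


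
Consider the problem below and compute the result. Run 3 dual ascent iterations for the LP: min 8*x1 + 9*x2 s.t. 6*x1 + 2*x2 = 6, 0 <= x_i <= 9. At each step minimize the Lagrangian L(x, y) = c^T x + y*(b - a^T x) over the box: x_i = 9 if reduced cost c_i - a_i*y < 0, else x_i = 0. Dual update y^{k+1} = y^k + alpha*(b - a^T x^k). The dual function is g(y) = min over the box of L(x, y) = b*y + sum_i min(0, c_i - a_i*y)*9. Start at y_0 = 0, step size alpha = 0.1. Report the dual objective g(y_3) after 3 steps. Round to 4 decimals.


Dual ascent for LP: min 8*x1 + 9*x2, 6*x1 + 2*x2 = 6, 0 <= x_i <= 9
Step 1: y^k = 0.0, reduced costs: (8.0, 9.0)
  x^k = (0.0, 0.0), subgradient = b - a^T x = 6.0
  y^{k+1} = 0.0 + 0.1*6.0 = 0.6
Step 2: y^k = 0.6, reduced costs: (4.4, 7.8)
  x^k = (0.0, 0.0), subgradient = b - a^T x = 6.0
  y^{k+1} = 0.6 + 0.1*6.0 = 1.2
Step 3: y^k = 1.2, reduced costs: (0.8, 6.6)
  x^k = (0.0, 0.0), subgradient = b - a^T x = 6.0
  y^{k+1} = 1.2 + 0.1*6.0 = 1.8
Dual objective at y_3 = 1.8: reduced costs (-2.8, 5.4), box minimizer x = (9.0, 0.0)
g(y_3) = b*y + (c1 - a1*y)*x1 + (c2 - a2*y)*x2 = 6*1.8 + (-2.8)*9.0 + 5.4*0.0 = 10.8 - 25.2 + 0.0 = -14.4


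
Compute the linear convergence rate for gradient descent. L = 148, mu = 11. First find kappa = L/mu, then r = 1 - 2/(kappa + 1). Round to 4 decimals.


Step 1: Compute the condition number.
kappa = L/mu = 148/11 = 13.4545
Step 2: Compute the convergence rate.
r = 1 - 2/(kappa + 1) = 1 - 2*mu/(L + mu) = (L - mu)/(L + mu) = 137/159 = 0.8616


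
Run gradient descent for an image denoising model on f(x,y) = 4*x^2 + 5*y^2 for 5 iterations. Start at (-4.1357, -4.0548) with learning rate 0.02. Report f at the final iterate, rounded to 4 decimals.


Gradient descent on f(x,y) = 4*x^2 + 5*y^2.
Starting point: (-4.1357, -4.0548), alpha = 0.02
Step 1: grad_x = 2*4*-4.1357 = -33.0856, grad_y = 2*5*-4.0548 = -40.548
  x_1 = -4.1357 - 0.02*-33.0856 = -3.474
  y_1 = -4.0548 - 0.02*-40.548 = -3.2438
Step 2: grad_x = 2*4*-3.474 = -27.7919, grad_y = 2*5*-3.2438 = -32.4384
  x_2 = -3.474 - 0.02*-27.7919 = -2.9181
  y_2 = -3.2438 - 0.02*-32.4384 = -2.5951
Step 3: grad_x = 2*4*-2.9181 = -23.3452, grad_y = 2*5*-2.5951 = -25.9507
  x_3 = -2.9181 - 0.02*-23.3452 = -2.4512
  y_3 = -2.5951 - 0.02*-25.9507 = -2.0761
Step 4: grad_x = 2*4*-2.4512 = -19.61, grad_y = 2*5*-2.0761 = -20.7606
  x_4 = -2.4512 - 0.02*-19.61 = -2.059
  y_4 = -2.0761 - 0.02*-20.7606 = -1.6608
Step 5: grad_x = 2*4*-2.059 = -16.4724, grad_y = 2*5*-1.6608 = -16.6085
  x_5 = -2.059 - 0.02*-16.4724 = -1.7296
  y_5 = -1.6608 - 0.02*-16.6085 = -1.3287
f(-1.7296, -1.3287) = 4*(-1.7296)^2 + 5*(-1.3287)^2 = 20.793


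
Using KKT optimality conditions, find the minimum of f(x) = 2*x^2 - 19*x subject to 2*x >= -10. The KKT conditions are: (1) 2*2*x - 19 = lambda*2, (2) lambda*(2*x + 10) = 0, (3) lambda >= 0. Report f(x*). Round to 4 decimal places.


Step 1: Try lambda = 0 (constraint inactive).
Stationarity: 2*2*x - 19 = 0
x* = 19/(2*2) = 4.75
Check constraint: 2*4.75 = 9.5 >= -10 -- satisfied.
Step 2: Compute optimal value.
f(x*) = 2*4.75^2 - 19*4.75 = -45.125


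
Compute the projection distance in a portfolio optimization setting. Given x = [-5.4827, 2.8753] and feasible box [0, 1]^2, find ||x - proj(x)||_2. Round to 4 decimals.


Project each component onto [0, 1].
clip(-5.4827) = 0.0, clip(2.8753) = 1.0
Projection = [0.0, 1.0]
Squared diffs: [30.06, 3.5168]
Distance = sqrt(33.5768) = 5.7945


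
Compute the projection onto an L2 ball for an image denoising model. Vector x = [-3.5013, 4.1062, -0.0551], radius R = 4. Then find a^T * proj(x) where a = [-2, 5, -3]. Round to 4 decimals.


Step 1: Compute ||x|| (intermediates to 6 decimals).
||x|| = sqrt((-3.5013)^2 + 4.1062^2 + (-0.0551)^2) = 5.396574
Step 2: Project.
Since ||x|| > R, scale = R/||x|| = 4/5.396574 = 0.741211, proj(x) = scale * x
proj(x) = [-2.595202, 3.043561, -0.040841]
Step 3: Dot product.
a^T * proj(x) = -2*(-2.595202) + 5*3.043561 - 3*(-0.040841) = 20.5307


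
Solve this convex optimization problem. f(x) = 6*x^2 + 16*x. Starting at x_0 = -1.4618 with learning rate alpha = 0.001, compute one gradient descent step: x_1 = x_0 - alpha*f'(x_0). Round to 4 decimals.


We compute the gradient at x_0 and apply the update.
f'(x) = 12*x + 16
f'(-1.4618) = 12*-1.4618 + 16 = -1.5416
x_1 = -1.4618 - 0.001*-1.5416 = -1.4603


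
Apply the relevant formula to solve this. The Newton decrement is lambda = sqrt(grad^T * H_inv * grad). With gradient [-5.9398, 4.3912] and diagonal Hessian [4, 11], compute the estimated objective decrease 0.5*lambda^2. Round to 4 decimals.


Step 1: H is diagonal, so H^(-1) * g = [-1.485, 0.3992].
Step 2: g^T H^(-1) g = sum_i g_i^2 / H_ii
  = (-5.9398)^2/4 + (4.3912)^2/11
  = 8.8203 + 1.753 = 10.5733
Step 3: Objective decrease = 0.5 * g^T H^(-1) g = 5.2866


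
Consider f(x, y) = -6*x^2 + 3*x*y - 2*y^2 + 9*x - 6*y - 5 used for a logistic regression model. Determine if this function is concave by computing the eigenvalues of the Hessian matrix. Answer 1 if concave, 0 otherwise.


The Hessian of f(x,y) = -6*x^2 + 3*x*y - 2*y^2 + 9*x - 6*y - 5 is:
H = [[-12, 3], [3, -4]]
Trace = -12 - 4 = -16
Determinant = -12*-4 - (3)^2 = 39
Discriminant = (-16)^2 - 4*39 = 100.0
Eigenvalues: lambda_1 = -13.0, lambda_2 = -3.0
The function is concave.

1


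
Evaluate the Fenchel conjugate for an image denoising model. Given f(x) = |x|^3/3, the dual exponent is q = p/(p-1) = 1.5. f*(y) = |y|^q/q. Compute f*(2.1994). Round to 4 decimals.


The conjugate exponent q satisfies 1/p + 1/q = 1.
p = 3, so q = 3/(3 - 1) = 1.5
|y|^q = 2.1994^1.5 = 3.2618
f*(2.1994) = 3.2618 / 1.5 = 2.1745


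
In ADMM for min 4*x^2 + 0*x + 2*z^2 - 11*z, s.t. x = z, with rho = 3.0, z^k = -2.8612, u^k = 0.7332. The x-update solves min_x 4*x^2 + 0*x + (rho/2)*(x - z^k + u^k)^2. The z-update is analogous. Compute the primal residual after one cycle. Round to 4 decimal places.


ADMM iteration with rho = 3.0, z^k = -2.8612, u^k = 0.7332
Step 1: x-update.
Minimize 4*x^2 + 0*x + (3.0/2)*(x + 2.8612 + 0.7332)^2
FOC: (2*4 + 3.0)*x = 0 + 3.0*(-2.8612 - 0.7332)
x^{k+1} = -0.9803
Step 2: z-update.
Minimize 2*z^2 - 11*z + (3.0/2)*(-0.9803 - z + 0.7332)^2
FOC: (2*2 + 3.0)*z = 11 + 3.0*(-0.9803 + 0.7332)
z^{k+1} = 1.4655
Step 3: u-update.
u^{k+1} = 0.7332 - 0.9803 - 1.4655 = -1.7126
Step 4: Primal residual = |-0.9803 - 1.4655| = 2.4458


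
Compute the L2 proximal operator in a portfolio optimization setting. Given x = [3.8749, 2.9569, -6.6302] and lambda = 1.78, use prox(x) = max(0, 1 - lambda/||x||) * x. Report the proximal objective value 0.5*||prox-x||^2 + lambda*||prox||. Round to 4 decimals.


Step 1: Compute ||x||.
||x|| = 8.2291
Step 2: Compute scaling factor.
scale = max(0, 1 - 1.78/8.2291) = 0.7837
Step 3: prox(x) = [3.0367, 2.3173, -5.196]
||prox(x)|| = 6.4491
Step 4: Proximal objective.
0.5*||prox-x||^2 = 1.5842
lambda*||prox|| = 11.4794
Total = 13.0636


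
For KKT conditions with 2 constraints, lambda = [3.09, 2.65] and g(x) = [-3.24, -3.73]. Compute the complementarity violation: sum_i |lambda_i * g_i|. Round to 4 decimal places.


KKT complementary slackness check:
lambda_1 * g_1 = 3.09 * -3.24 = -10.0116
lambda_2 * g_2 = 2.65 * -3.73 = -9.8845
Total violation = 10.0116 + 9.8845 = 19.8961


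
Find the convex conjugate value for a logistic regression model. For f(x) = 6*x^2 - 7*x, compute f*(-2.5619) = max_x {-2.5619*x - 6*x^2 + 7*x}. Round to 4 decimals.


f*(y) = sup_x {y*x - a*x^2 - b*x} = sup_x {(y-b)*x - a*x^2}
FOC: (y - b) - 2a*x = 0 => x* = (y - b)/(2a)
x* = (-2.5619 + 7)/(2*6) = 0.3698
f*(-2.5619) = (y-b)^2/(4a) = (-2.5619 + 7)^2/(4*6)
= 19.6967/24 = 0.8207


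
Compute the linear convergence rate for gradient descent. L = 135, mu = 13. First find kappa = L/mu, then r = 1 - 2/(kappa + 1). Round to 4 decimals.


Step 1: Compute the condition number.
kappa = L/mu = 135/13 = 10.3846
Step 2: Compute the convergence rate.
r = 1 - 2/(kappa + 1) = 1 - 2*mu/(L + mu) = (L - mu)/(L + mu) = 122/148 = 0.8243


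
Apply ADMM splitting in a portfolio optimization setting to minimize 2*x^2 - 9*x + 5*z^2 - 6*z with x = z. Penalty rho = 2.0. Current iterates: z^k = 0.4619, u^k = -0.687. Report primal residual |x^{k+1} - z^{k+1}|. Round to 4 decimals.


ADMM iteration with rho = 2.0, z^k = 0.4619, u^k = -0.687
Step 1: x-update.
Minimize 2*x^2 - 9*x + (2.0/2)*(x - 0.4619 - 0.687)^2
FOC: (2*2 + 2.0)*x = 9 + 2.0*(0.4619 + 0.687)
x^{k+1} = 1.883
Step 2: z-update.
Minimize 5*z^2 - 6*z + (2.0/2)*(1.883 - z - 0.687)^2
FOC: (2*5 + 2.0)*z = 6 + 2.0*(1.883 - 0.687)
z^{k+1} = 0.6993
Step 3: u-update.
u^{k+1} = -0.687 + 1.883 - 0.6993 = 0.4966
Step 4: Primal residual = |1.883 - 0.6993| = 1.1836


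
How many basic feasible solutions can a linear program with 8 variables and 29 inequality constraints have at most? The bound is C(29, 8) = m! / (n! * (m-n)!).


Each vertex corresponds to some choice of n active constraints out of m, so the number of vertices is at most C(m, n) = m! / (n!(m-n)!).
m = 29, n = 8
Numerator: 29 * 28 * 27 * 26 * 25 * 24 * 23 * 22
Denominator: 8! = 40320
C(29, 8) = 4292145


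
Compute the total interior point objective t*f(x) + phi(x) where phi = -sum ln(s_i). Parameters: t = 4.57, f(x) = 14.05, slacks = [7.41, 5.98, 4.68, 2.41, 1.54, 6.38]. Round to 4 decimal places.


Step 1: Compute log-barrier.
ln values: [2.0028, 1.7884, 1.5433, 0.8796, 0.4318, 1.8532]
phi = -(2.0028 + 1.7884 + 1.5433 + 0.8796 + 0.4318 + 1.8532) = -8.4991
Step 2: Compute augmented objective.
t*f(x) = 4.57*14.05 = 64.2085
Total = 64.2085 - 8.4991 = 55.7094


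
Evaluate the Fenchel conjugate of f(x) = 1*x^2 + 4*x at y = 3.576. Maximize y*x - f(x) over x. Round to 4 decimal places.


f*(y) = sup_x {y*x - a*x^2 - b*x} = sup_x {(y-b)*x - a*x^2}
FOC: (y - b) - 2a*x = 0 => x* = (y - b)/(2a)
x* = (3.576 - 4)/(2*1) = -0.212
f*(3.576) = (y-b)^2/(4a) = (3.576 - 4)^2/(4*1)
= 0.1798/4 = 0.0449


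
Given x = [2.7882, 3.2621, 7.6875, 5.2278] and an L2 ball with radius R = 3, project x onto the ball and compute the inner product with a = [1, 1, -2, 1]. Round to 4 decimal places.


Step 1: Compute ||x|| (intermediates to 6 decimals).
||x|| = sqrt(2.7882^2 + 3.2621^2 + 7.6875^2 + 5.2278^2) = 10.239282
Step 2: Project.
Since ||x|| > R, scale = R/||x|| = 3/10.239282 = 0.292989, proj(x) = scale * x
proj(x) = [0.816912, 0.955759, 2.252353, 1.531688]
Step 3: Dot product.
a^T * proj(x) = 1*0.816912 + 1*0.955759 - 2*2.252353 + 1*1.531688 = -1.2003


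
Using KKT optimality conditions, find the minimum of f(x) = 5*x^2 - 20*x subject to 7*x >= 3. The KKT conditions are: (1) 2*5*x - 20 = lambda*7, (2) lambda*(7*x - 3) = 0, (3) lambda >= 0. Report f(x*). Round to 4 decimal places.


Step 1: Try lambda = 0 (constraint inactive).
Stationarity: 2*5*x - 20 = 0
x* = 20/(2*5) = 2.0
Check constraint: 7*2.0 = 14.0 >= 3 -- satisfied.
Step 2: Compute optimal value.
f(x*) = 5*2.0^2 - 20*2.0 = -20.0


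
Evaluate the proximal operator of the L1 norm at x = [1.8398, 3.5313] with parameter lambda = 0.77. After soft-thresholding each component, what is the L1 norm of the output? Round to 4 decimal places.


Soft-thresholding with lambda = 0.77:
prox(1.8398) = sign(1.8398)*max(|1.8398| - 0.77, 0) = 1.0698
prox(3.5313) = sign(3.5313)*max(|3.5313| - 0.77, 0) = 2.7613
prox(x) = [1.0698, 2.7613]
||prox(x)||_1 = 1.0698 + 2.7613 = 3.8311


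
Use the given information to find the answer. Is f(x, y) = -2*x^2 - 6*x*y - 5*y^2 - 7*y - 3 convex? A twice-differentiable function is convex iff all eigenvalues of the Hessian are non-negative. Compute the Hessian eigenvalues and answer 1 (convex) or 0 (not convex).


The Hessian of f(x,y) = -2*x^2 - 6*x*y - 5*y^2 - 7*y - 3 is:
H = [[-4, -6], [-6, -10]]
Trace = -4 - 10 = -14
Determinant = -4*-10 - (-6)^2 = 4
Discriminant = (-14)^2 - 4*4 = 180.0
Eigenvalues: lambda_1 = -13.7082, lambda_2 = -0.2918
The function is not convex.

0


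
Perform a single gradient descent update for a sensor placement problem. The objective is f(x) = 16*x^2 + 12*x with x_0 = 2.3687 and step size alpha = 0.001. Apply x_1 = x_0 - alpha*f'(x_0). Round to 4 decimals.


We compute the gradient at x_0 and apply the update.
f'(x) = 32*x + 12
f'(2.3687) = 32*2.3687 + 12 = 87.7984
x_1 = 2.3687 - 0.001*87.7984 = 2.2809


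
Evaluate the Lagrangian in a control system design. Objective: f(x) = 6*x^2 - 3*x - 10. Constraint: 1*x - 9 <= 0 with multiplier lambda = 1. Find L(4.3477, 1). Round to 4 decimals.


Step 1: Evaluate f(x).
f(4.3477) = 6*4.3477^2 - 3*4.3477 - 10 = 90.3719
Step 2: Evaluate g(x).
g(4.3477) = 1*4.3477 - 9 = -4.6523
Step 3: Compute Lagrangian.
L = 90.3719 + 1*-4.6523 = 85.7196


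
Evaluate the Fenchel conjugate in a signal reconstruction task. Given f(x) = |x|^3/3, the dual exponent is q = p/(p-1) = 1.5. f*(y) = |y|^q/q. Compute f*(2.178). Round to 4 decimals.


The conjugate exponent q satisfies 1/p + 1/q = 1.
p = 3, so q = 3/(3 - 1) = 1.5
|y|^q = 2.178^1.5 = 3.2143
f*(2.178) = 3.2143 / 1.5 = 2.1429


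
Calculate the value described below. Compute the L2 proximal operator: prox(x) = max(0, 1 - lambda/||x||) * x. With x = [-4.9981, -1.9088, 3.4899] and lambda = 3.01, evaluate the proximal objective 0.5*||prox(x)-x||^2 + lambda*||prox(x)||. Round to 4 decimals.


Step 1: Compute ||x||.
||x|| = 6.3878
Step 2: Compute scaling factor.
scale = max(0, 1 - 3.01/6.3878) = 0.5288
Step 3: prox(x) = [-2.6429, -1.0094, 1.8454]
||prox(x)|| = 3.3778
Step 4: Proximal objective.
0.5*||prox-x||^2 = 4.5301
lambda*||prox|| = 10.1672
Total = 14.6972


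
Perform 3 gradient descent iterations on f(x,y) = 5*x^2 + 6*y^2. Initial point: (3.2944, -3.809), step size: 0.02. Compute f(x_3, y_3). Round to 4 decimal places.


Gradient descent on f(x,y) = 5*x^2 + 6*y^2.
Starting point: (3.2944, -3.809), alpha = 0.02
Step 1: grad_x = 2*5*3.2944 = 32.944, grad_y = 2*6*-3.809 = -45.708
  x_1 = 3.2944 - 0.02*32.944 = 2.6355
  y_1 = -3.809 - 0.02*-45.708 = -2.8948
Step 2: grad_x = 2*5*2.6355 = 26.3552, grad_y = 2*6*-2.8948 = -34.7381
  x_2 = 2.6355 - 0.02*26.3552 = 2.1084
  y_2 = -2.8948 - 0.02*-34.7381 = -2.2001
Step 3: grad_x = 2*5*2.1084 = 21.0842, grad_y = 2*6*-2.2001 = -26.4009
  x_3 = 2.1084 - 0.02*21.0842 = 1.6867
  y_3 = -2.2001 - 0.02*-26.4009 = -1.6721
f(1.6867, -1.6721) = 5*1.6867^2 + 6*(-1.6721)^2 = 31.0


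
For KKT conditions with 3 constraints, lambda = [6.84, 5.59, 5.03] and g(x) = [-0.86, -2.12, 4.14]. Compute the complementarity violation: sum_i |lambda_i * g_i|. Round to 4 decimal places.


KKT complementary slackness check:
lambda_1 * g_1 = 6.84 * -0.86 = -5.8824
lambda_2 * g_2 = 5.59 * -2.12 = -11.8508
lambda_3 * g_3 = 5.03 * 4.14 = 20.8242
Total violation = 5.8824 + 11.8508 + 20.8242 = 38.5574


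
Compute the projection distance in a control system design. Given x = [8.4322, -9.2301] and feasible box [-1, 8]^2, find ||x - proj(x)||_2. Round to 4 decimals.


Project each component onto [-1, 8].
clip(8.4322) = 8.0, clip(-9.2301) = -1.0
Projection = [8.0, -1.0]
Squared diffs: [0.1868, 67.7345]
Distance = sqrt(67.9213) = 8.2414


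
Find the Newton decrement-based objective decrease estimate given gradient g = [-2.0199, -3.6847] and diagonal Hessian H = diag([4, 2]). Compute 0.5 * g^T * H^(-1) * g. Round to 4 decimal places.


Step 1: H is diagonal, so H^(-1) * g = [-0.505, -1.8424].
Step 2: g^T H^(-1) g = sum_i g_i^2 / H_ii
  = (-2.0199)^2/4 + (-3.6847)^2/2
  = 1.02 + 6.7885 = 7.8085
Step 3: Objective decrease = 0.5 * g^T H^(-1) g = 3.9043
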